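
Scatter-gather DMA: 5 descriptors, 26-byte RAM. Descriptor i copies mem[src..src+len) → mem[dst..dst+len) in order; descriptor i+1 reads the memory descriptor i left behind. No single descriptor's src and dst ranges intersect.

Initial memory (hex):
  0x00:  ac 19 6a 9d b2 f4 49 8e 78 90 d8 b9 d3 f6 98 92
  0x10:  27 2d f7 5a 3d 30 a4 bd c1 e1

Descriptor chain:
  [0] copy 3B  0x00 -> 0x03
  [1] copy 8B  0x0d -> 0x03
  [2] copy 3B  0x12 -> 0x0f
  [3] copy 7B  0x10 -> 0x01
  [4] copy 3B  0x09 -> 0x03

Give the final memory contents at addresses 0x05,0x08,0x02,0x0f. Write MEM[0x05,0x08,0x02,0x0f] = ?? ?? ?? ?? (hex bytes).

MEM[0x05,0x08,0x02,0x0f] = b9 f7 3d f7

  after D0: wrote 3B at 0x03 = ac196a
  after D1: wrote 8B at 0x03 = f69892272df75a3d
  after D2: wrote 3B at 0x0f = f75a3d
  after D3: wrote 7B at 0x01 = 5a3df75a3d30a4
  after D4: wrote 3B at 0x03 = 5a3db9
query mem[0x05]=0xb9, mem[0x08]=0xf7, mem[0x02]=0x3d, mem[0x0f]=0xf7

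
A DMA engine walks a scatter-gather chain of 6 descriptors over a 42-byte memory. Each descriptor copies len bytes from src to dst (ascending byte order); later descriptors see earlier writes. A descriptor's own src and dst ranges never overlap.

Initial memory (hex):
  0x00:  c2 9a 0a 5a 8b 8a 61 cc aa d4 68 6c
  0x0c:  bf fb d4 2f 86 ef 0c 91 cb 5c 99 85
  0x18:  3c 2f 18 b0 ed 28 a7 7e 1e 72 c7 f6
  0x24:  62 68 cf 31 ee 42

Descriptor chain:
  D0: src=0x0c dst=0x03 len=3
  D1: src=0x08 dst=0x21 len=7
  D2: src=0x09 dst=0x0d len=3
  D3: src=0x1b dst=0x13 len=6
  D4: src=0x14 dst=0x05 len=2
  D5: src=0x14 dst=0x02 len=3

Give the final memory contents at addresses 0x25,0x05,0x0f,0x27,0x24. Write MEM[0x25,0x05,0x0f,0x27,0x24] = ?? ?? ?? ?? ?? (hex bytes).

MEM[0x25,0x05,0x0f,0x27,0x24] = bf ed 6c d4 6c

#0 dst[0x03+3] := {0xbf,0xfb,0xd4}
#1 dst[0x21+7] := {0xaa,0xd4,0x68,0x6c,0xbf,0xfb,0xd4}
#2 dst[0x0d+3] := {0xd4,0x68,0x6c}
#3 dst[0x13+6] := {0xb0,0xed,0x28,0xa7,0x7e,0x1e}
#4 dst[0x05+2] := {0xed,0x28}
#5 dst[0x02+3] := {0xed,0x28,0xa7}
query mem[0x25]=0xbf, mem[0x05]=0xed, mem[0x0f]=0x6c, mem[0x27]=0xd4, mem[0x24]=0x6c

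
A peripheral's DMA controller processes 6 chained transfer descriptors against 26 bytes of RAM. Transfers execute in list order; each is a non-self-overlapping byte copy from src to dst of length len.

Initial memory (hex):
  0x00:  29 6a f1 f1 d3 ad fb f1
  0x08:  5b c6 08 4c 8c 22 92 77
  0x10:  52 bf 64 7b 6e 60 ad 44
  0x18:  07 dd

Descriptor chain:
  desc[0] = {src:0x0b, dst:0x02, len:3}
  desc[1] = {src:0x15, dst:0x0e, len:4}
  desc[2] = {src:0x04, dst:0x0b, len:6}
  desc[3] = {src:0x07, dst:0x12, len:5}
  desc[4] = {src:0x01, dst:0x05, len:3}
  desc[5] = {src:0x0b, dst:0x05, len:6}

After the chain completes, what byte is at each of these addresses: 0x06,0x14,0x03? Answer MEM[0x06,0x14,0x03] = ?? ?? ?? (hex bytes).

MEM[0x06,0x14,0x03] = ad c6 8c

#0 dst[0x02+3] := {0x4c,0x8c,0x22}
#1 dst[0x0e+4] := {0x60,0xad,0x44,0x07}
#2 dst[0x0b+6] := {0x22,0xad,0xfb,0xf1,0x5b,0xc6}
#3 dst[0x12+5] := {0xf1,0x5b,0xc6,0x08,0x22}
#4 dst[0x05+3] := {0x6a,0x4c,0x8c}
#5 dst[0x05+6] := {0x22,0xad,0xfb,0xf1,0x5b,0xc6}
query mem[0x06]=0xad, mem[0x14]=0xc6, mem[0x03]=0x8c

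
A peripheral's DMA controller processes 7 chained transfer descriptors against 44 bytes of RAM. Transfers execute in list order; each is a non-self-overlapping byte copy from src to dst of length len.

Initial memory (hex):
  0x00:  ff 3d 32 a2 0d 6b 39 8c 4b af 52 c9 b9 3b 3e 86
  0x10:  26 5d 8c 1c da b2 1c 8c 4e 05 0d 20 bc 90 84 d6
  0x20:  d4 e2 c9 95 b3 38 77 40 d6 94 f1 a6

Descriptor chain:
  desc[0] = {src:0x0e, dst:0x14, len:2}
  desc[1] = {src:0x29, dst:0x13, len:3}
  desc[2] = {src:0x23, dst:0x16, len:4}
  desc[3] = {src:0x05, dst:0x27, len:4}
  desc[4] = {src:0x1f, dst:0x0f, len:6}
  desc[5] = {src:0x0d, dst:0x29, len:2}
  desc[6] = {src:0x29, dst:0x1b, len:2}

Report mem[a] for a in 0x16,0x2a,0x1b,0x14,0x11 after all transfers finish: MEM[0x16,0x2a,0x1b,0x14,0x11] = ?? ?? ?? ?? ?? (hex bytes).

#0 dst[0x14+2] := {0x3e,0x86}
#1 dst[0x13+3] := {0x94,0xf1,0xa6}
#2 dst[0x16+4] := {0x95,0xb3,0x38,0x77}
#3 dst[0x27+4] := {0x6b,0x39,0x8c,0x4b}
#4 dst[0x0f+6] := {0xd6,0xd4,0xe2,0xc9,0x95,0xb3}
#5 dst[0x29+2] := {0x3b,0x3e}
#6 dst[0x1b+2] := {0x3b,0x3e}
query mem[0x16]=0x95, mem[0x2a]=0x3e, mem[0x1b]=0x3b, mem[0x14]=0xb3, mem[0x11]=0xe2

MEM[0x16,0x2a,0x1b,0x14,0x11] = 95 3e 3b b3 e2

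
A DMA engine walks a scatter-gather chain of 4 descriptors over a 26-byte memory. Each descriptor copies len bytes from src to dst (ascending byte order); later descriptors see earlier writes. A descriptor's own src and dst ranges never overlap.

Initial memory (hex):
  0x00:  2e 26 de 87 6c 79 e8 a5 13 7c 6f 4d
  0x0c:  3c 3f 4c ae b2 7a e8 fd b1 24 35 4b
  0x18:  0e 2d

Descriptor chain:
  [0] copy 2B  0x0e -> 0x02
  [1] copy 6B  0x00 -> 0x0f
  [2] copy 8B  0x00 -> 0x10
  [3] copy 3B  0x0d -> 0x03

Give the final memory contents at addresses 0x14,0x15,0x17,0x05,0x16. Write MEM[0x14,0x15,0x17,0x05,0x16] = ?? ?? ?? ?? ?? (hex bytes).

  after D0: wrote 2B at 0x02 = 4cae
  after D1: wrote 6B at 0x0f = 2e264cae6c79
  after D2: wrote 8B at 0x10 = 2e264cae6c79e8a5
  after D3: wrote 3B at 0x03 = 3f4c2e
query mem[0x14]=0x6c, mem[0x15]=0x79, mem[0x17]=0xa5, mem[0x05]=0x2e, mem[0x16]=0xe8

MEM[0x14,0x15,0x17,0x05,0x16] = 6c 79 a5 2e e8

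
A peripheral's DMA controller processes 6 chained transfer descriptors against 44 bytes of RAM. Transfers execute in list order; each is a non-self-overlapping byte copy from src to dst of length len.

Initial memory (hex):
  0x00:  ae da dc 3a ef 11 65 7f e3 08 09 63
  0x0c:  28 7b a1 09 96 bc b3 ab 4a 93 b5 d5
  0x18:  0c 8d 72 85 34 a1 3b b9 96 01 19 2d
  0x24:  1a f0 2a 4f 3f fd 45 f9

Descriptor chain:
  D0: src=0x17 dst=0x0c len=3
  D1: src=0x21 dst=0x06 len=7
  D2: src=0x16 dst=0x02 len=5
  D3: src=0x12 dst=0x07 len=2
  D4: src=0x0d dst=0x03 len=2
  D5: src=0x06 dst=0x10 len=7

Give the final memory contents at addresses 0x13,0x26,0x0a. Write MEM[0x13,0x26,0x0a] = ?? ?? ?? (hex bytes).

MEM[0x13,0x26,0x0a] = 1a 2a f0

#0 dst[0x0c+3] := {0xd5,0x0c,0x8d}
#1 dst[0x06+7] := {0x01,0x19,0x2d,0x1a,0xf0,0x2a,0x4f}
#2 dst[0x02+5] := {0xb5,0xd5,0x0c,0x8d,0x72}
#3 dst[0x07+2] := {0xb3,0xab}
#4 dst[0x03+2] := {0x0c,0x8d}
#5 dst[0x10+7] := {0x72,0xb3,0xab,0x1a,0xf0,0x2a,0x4f}
query mem[0x13]=0x1a, mem[0x26]=0x2a, mem[0x0a]=0xf0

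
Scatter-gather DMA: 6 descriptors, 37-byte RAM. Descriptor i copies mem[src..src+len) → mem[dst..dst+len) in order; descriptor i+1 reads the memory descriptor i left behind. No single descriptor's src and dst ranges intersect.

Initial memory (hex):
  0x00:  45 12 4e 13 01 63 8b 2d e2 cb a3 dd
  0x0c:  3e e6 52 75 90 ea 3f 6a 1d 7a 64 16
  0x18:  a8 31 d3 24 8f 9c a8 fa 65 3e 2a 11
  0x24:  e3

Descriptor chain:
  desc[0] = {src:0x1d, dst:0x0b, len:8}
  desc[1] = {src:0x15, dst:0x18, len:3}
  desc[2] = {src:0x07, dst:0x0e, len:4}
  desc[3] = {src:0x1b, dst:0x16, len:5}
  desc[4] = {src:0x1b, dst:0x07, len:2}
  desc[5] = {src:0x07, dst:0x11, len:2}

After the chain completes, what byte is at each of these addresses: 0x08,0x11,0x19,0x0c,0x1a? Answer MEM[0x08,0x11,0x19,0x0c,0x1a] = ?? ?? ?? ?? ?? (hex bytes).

#0 dst[0x0b+8] := {0x9c,0xa8,0xfa,0x65,0x3e,0x2a,0x11,0xe3}
#1 dst[0x18+3] := {0x7a,0x64,0x16}
#2 dst[0x0e+4] := {0x2d,0xe2,0xcb,0xa3}
#3 dst[0x16+5] := {0x24,0x8f,0x9c,0xa8,0xfa}
#4 dst[0x07+2] := {0x24,0x8f}
#5 dst[0x11+2] := {0x24,0x8f}
query mem[0x08]=0x8f, mem[0x11]=0x24, mem[0x19]=0xa8, mem[0x0c]=0xa8, mem[0x1a]=0xfa

MEM[0x08,0x11,0x19,0x0c,0x1a] = 8f 24 a8 a8 fa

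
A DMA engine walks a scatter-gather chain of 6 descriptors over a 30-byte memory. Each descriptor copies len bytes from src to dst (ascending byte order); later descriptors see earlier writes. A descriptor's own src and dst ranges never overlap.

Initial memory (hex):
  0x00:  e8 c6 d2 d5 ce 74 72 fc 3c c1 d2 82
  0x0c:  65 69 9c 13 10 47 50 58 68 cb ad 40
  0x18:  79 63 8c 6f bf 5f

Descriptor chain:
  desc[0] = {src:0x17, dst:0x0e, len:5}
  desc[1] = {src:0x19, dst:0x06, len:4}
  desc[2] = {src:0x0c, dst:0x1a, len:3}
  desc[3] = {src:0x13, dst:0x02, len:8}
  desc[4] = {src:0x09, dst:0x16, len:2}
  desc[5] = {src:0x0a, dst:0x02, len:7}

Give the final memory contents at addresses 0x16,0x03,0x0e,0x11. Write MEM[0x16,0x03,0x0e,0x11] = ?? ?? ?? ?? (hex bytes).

[0] 0x17->0x0e len=5 : 40 79 63 8c 6f
[1] 0x19->0x06 len=4 : 63 8c 6f bf
[2] 0x0c->0x1a len=3 : 65 69 40
[3] 0x13->0x02 len=8 : 58 68 cb ad 40 79 63 65
[4] 0x09->0x16 len=2 : 65 d2
[5] 0x0a->0x02 len=7 : d2 82 65 69 40 79 63
query mem[0x16]=0x65, mem[0x03]=0x82, mem[0x0e]=0x40, mem[0x11]=0x8c

MEM[0x16,0x03,0x0e,0x11] = 65 82 40 8c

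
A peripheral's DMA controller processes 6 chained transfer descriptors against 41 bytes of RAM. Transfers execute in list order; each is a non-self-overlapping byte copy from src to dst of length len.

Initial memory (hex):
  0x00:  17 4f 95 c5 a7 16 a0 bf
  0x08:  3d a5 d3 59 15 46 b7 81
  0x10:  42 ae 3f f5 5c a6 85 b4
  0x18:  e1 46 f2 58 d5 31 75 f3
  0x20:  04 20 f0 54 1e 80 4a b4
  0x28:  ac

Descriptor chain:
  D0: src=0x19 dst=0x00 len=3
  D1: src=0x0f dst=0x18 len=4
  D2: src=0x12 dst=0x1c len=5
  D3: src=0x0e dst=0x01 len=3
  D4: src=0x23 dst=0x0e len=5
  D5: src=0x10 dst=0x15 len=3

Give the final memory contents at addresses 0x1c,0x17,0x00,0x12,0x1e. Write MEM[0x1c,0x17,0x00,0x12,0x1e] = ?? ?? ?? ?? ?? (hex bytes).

  after D0: wrote 3B at 0x00 = 46f258
  after D1: wrote 4B at 0x18 = 8142ae3f
  after D2: wrote 5B at 0x1c = 3ff55ca685
  after D3: wrote 3B at 0x01 = b78142
  after D4: wrote 5B at 0x0e = 541e804ab4
  after D5: wrote 3B at 0x15 = 804ab4
query mem[0x1c]=0x3f, mem[0x17]=0xb4, mem[0x00]=0x46, mem[0x12]=0xb4, mem[0x1e]=0x5c

MEM[0x1c,0x17,0x00,0x12,0x1e] = 3f b4 46 b4 5c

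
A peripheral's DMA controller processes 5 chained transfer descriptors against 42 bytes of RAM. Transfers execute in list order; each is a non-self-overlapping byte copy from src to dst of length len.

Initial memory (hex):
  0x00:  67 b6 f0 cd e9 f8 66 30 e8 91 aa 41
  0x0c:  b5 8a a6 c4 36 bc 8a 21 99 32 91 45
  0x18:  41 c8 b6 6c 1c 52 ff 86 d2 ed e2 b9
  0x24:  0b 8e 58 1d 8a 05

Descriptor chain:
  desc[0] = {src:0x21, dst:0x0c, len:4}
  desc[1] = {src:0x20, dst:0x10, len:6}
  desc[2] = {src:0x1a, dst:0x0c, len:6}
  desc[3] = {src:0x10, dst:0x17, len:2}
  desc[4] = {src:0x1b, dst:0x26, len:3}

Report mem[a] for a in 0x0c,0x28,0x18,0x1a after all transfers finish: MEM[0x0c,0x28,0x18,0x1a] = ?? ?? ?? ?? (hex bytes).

D0: mem[0x0c..0x0f] <- [ed e2 b9 0b]
D1: mem[0x10..0x15] <- [d2 ed e2 b9 0b 8e]
D2: mem[0x0c..0x11] <- [b6 6c 1c 52 ff 86]
D3: mem[0x17..0x18] <- [ff 86]
D4: mem[0x26..0x28] <- [6c 1c 52]
query mem[0x0c]=0xb6, mem[0x28]=0x52, mem[0x18]=0x86, mem[0x1a]=0xb6

MEM[0x0c,0x28,0x18,0x1a] = b6 52 86 b6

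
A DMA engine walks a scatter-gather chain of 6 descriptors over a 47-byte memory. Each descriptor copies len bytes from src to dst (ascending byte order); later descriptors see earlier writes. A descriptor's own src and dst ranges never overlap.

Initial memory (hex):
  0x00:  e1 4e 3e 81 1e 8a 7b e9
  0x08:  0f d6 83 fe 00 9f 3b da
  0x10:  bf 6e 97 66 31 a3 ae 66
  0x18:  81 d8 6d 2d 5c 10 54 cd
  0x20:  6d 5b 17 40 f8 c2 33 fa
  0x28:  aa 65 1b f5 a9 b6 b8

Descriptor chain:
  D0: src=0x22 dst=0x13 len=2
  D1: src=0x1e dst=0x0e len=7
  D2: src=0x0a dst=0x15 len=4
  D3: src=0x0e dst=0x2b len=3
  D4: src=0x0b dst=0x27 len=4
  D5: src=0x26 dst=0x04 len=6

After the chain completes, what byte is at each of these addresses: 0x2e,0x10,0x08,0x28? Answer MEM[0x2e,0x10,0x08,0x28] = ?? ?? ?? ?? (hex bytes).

[0] 0x22->0x13 len=2 : 17 40
[1] 0x1e->0x0e len=7 : 54 cd 6d 5b 17 40 f8
[2] 0x0a->0x15 len=4 : 83 fe 00 9f
[3] 0x0e->0x2b len=3 : 54 cd 6d
[4] 0x0b->0x27 len=4 : fe 00 9f 54
[5] 0x26->0x04 len=6 : 33 fe 00 9f 54 54
query mem[0x2e]=0xb8, mem[0x10]=0x6d, mem[0x08]=0x54, mem[0x28]=0x00

MEM[0x2e,0x10,0x08,0x28] = b8 6d 54 00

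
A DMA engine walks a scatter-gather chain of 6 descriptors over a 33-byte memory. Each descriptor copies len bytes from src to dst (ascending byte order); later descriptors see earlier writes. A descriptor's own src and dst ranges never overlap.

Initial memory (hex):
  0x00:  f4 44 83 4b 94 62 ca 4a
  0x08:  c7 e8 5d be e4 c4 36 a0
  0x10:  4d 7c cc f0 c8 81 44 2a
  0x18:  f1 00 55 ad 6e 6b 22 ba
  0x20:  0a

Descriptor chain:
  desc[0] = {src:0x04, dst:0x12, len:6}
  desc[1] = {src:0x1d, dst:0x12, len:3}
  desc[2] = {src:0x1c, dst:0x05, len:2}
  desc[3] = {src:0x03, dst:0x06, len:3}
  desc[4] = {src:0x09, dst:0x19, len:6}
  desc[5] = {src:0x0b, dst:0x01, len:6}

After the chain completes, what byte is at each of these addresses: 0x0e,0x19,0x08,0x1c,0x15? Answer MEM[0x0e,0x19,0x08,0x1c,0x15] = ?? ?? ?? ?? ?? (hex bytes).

D0: mem[0x12..0x17] <- [94 62 ca 4a c7 e8]
D1: mem[0x12..0x14] <- [6b 22 ba]
D2: mem[0x05..0x06] <- [6e 6b]
D3: mem[0x06..0x08] <- [4b 94 6e]
D4: mem[0x19..0x1e] <- [e8 5d be e4 c4 36]
D5: mem[0x01..0x06] <- [be e4 c4 36 a0 4d]
query mem[0x0e]=0x36, mem[0x19]=0xe8, mem[0x08]=0x6e, mem[0x1c]=0xe4, mem[0x15]=0x4a

MEM[0x0e,0x19,0x08,0x1c,0x15] = 36 e8 6e e4 4a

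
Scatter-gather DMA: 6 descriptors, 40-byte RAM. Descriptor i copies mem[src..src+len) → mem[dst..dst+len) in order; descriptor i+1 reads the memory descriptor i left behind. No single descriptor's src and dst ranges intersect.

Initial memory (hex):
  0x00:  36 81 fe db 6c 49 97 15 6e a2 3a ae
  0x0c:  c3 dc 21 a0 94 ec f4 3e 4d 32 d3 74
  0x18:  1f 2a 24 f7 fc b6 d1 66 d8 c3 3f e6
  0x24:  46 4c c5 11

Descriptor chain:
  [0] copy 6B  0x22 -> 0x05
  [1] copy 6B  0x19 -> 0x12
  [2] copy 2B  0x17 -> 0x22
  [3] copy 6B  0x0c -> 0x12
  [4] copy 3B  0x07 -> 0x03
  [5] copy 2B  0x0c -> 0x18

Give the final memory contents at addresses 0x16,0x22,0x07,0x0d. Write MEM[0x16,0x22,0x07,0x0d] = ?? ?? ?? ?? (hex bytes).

  after D0: wrote 6B at 0x05 = 3fe6464cc511
  after D1: wrote 6B at 0x12 = 2a24f7fcb6d1
  after D2: wrote 2B at 0x22 = d11f
  after D3: wrote 6B at 0x12 = c3dc21a094ec
  after D4: wrote 3B at 0x03 = 464cc5
  after D5: wrote 2B at 0x18 = c3dc
query mem[0x16]=0x94, mem[0x22]=0xd1, mem[0x07]=0x46, mem[0x0d]=0xdc

MEM[0x16,0x22,0x07,0x0d] = 94 d1 46 dc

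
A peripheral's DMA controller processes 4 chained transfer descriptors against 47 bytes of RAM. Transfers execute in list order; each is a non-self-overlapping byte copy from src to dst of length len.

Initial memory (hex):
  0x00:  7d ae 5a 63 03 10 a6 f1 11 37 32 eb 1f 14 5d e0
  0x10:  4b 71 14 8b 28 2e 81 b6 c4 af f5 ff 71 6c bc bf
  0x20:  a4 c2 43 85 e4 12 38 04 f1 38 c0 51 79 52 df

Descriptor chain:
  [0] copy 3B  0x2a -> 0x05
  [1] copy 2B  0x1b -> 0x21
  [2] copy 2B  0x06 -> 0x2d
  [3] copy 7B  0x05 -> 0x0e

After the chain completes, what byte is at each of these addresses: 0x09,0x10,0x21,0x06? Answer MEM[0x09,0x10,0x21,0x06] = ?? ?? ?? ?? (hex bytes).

MEM[0x09,0x10,0x21,0x06] = 37 79 ff 51

D0: mem[0x05..0x07] <- [c0 51 79]
D1: mem[0x21..0x22] <- [ff 71]
D2: mem[0x2d..0x2e] <- [51 79]
D3: mem[0x0e..0x14] <- [c0 51 79 11 37 32 eb]
query mem[0x09]=0x37, mem[0x10]=0x79, mem[0x21]=0xff, mem[0x06]=0x51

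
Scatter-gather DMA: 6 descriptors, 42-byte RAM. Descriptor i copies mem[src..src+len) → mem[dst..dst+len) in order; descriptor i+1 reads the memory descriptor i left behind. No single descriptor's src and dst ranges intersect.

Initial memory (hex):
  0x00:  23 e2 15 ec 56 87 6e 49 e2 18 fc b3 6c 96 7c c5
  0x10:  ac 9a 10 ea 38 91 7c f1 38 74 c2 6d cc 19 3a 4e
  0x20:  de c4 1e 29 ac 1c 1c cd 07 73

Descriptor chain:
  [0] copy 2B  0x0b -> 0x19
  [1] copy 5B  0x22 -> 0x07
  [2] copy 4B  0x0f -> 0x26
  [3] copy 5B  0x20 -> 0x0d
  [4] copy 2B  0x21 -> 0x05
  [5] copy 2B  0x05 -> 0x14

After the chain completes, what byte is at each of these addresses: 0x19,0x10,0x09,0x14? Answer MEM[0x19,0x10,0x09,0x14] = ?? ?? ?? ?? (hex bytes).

[0] 0x0b->0x19 len=2 : b3 6c
[1] 0x22->0x07 len=5 : 1e 29 ac 1c 1c
[2] 0x0f->0x26 len=4 : c5 ac 9a 10
[3] 0x20->0x0d len=5 : de c4 1e 29 ac
[4] 0x21->0x05 len=2 : c4 1e
[5] 0x05->0x14 len=2 : c4 1e
query mem[0x19]=0xb3, mem[0x10]=0x29, mem[0x09]=0xac, mem[0x14]=0xc4

MEM[0x19,0x10,0x09,0x14] = b3 29 ac c4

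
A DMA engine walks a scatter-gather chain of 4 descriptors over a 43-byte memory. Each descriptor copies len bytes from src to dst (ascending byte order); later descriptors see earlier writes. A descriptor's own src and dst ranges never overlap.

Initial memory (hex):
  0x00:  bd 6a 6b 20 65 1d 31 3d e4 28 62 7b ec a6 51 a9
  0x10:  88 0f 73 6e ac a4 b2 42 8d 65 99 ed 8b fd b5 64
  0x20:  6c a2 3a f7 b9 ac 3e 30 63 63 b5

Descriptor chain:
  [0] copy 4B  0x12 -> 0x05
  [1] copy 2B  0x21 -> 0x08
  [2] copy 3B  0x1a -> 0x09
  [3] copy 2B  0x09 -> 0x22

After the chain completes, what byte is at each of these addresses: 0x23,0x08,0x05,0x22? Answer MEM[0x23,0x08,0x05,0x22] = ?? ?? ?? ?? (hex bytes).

#0 dst[0x05+4] := {0x73,0x6e,0xac,0xa4}
#1 dst[0x08+2] := {0xa2,0x3a}
#2 dst[0x09+3] := {0x99,0xed,0x8b}
#3 dst[0x22+2] := {0x99,0xed}
query mem[0x23]=0xed, mem[0x08]=0xa2, mem[0x05]=0x73, mem[0x22]=0x99

MEM[0x23,0x08,0x05,0x22] = ed a2 73 99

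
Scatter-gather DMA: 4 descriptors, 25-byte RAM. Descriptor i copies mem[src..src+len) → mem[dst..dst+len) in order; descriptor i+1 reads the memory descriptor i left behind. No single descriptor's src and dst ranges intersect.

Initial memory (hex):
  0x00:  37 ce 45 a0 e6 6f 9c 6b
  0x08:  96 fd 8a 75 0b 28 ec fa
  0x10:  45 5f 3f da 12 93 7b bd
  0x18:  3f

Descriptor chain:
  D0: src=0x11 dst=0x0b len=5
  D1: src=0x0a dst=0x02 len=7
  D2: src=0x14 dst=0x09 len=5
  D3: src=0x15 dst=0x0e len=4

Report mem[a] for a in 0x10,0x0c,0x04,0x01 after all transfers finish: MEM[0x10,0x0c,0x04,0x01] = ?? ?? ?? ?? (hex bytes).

MEM[0x10,0x0c,0x04,0x01] = bd bd 3f ce

#0 dst[0x0b+5] := {0x5f,0x3f,0xda,0x12,0x93}
#1 dst[0x02+7] := {0x8a,0x5f,0x3f,0xda,0x12,0x93,0x45}
#2 dst[0x09+5] := {0x12,0x93,0x7b,0xbd,0x3f}
#3 dst[0x0e+4] := {0x93,0x7b,0xbd,0x3f}
query mem[0x10]=0xbd, mem[0x0c]=0xbd, mem[0x04]=0x3f, mem[0x01]=0xce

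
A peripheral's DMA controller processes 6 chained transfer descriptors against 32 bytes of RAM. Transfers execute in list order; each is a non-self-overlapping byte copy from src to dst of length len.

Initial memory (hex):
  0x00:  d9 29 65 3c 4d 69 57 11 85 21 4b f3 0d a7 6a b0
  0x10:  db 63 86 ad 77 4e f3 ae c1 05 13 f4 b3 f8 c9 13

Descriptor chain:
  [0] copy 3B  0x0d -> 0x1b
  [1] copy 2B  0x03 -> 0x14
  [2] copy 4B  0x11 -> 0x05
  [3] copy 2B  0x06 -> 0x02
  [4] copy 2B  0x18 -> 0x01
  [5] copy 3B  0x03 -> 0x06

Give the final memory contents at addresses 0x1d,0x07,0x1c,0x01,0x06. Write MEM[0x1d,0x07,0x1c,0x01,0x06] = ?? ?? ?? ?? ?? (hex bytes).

[0] 0x0d->0x1b len=3 : a7 6a b0
[1] 0x03->0x14 len=2 : 3c 4d
[2] 0x11->0x05 len=4 : 63 86 ad 3c
[3] 0x06->0x02 len=2 : 86 ad
[4] 0x18->0x01 len=2 : c1 05
[5] 0x03->0x06 len=3 : ad 4d 63
query mem[0x1d]=0xb0, mem[0x07]=0x4d, mem[0x1c]=0x6a, mem[0x01]=0xc1, mem[0x06]=0xad

MEM[0x1d,0x07,0x1c,0x01,0x06] = b0 4d 6a c1 ad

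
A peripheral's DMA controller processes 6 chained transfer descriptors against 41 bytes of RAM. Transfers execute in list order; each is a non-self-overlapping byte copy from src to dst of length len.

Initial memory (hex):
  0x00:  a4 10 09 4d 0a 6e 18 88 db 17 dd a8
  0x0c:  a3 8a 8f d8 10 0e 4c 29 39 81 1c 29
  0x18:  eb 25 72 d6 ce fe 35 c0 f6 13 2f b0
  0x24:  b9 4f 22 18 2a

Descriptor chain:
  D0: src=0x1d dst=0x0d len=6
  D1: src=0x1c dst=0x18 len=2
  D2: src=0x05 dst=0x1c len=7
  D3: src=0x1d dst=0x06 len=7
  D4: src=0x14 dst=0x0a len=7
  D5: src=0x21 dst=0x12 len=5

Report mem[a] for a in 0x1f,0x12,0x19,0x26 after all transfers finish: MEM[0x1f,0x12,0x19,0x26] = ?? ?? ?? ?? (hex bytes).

MEM[0x1f,0x12,0x19,0x26] = db dd fe 22

  after D0: wrote 6B at 0x0d = fe35c0f6132f
  after D1: wrote 2B at 0x18 = cefe
  after D2: wrote 7B at 0x1c = 6e1888db17dda8
  after D3: wrote 7B at 0x06 = 1888db17dda8b0
  after D4: wrote 7B at 0x0a = 39811c29cefe72
  after D5: wrote 5B at 0x12 = dda8b0b94f
query mem[0x1f]=0xdb, mem[0x12]=0xdd, mem[0x19]=0xfe, mem[0x26]=0x22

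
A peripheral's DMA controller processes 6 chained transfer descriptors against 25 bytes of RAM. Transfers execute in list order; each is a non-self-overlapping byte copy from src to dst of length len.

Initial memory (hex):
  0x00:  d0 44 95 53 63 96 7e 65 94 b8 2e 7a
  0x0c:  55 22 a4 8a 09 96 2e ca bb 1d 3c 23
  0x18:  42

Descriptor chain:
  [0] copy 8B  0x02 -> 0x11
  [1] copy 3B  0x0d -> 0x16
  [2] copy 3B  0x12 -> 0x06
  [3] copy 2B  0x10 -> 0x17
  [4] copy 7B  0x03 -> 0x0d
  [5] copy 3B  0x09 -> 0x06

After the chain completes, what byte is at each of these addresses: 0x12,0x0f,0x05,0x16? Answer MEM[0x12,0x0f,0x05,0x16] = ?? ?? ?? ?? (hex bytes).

MEM[0x12,0x0f,0x05,0x16] = 96 96 96 22

D0: mem[0x11..0x18] <- [95 53 63 96 7e 65 94 b8]
D1: mem[0x16..0x18] <- [22 a4 8a]
D2: mem[0x06..0x08] <- [53 63 96]
D3: mem[0x17..0x18] <- [09 95]
D4: mem[0x0d..0x13] <- [53 63 96 53 63 96 b8]
D5: mem[0x06..0x08] <- [b8 2e 7a]
query mem[0x12]=0x96, mem[0x0f]=0x96, mem[0x05]=0x96, mem[0x16]=0x22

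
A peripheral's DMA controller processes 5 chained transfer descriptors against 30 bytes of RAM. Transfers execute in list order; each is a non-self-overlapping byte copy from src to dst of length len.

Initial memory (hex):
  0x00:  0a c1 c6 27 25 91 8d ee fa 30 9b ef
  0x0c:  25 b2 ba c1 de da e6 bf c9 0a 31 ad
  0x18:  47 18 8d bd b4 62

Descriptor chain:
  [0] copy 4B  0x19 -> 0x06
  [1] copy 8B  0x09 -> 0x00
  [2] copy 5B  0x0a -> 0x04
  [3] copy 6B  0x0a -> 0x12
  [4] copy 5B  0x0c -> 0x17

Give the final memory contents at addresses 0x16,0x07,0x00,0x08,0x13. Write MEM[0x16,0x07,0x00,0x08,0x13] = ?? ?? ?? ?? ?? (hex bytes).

MEM[0x16,0x07,0x00,0x08,0x13] = ba b2 b4 ba ef

[0] 0x19->0x06 len=4 : 18 8d bd b4
[1] 0x09->0x00 len=8 : b4 9b ef 25 b2 ba c1 de
[2] 0x0a->0x04 len=5 : 9b ef 25 b2 ba
[3] 0x0a->0x12 len=6 : 9b ef 25 b2 ba c1
[4] 0x0c->0x17 len=5 : 25 b2 ba c1 de
query mem[0x16]=0xba, mem[0x07]=0xb2, mem[0x00]=0xb4, mem[0x08]=0xba, mem[0x13]=0xef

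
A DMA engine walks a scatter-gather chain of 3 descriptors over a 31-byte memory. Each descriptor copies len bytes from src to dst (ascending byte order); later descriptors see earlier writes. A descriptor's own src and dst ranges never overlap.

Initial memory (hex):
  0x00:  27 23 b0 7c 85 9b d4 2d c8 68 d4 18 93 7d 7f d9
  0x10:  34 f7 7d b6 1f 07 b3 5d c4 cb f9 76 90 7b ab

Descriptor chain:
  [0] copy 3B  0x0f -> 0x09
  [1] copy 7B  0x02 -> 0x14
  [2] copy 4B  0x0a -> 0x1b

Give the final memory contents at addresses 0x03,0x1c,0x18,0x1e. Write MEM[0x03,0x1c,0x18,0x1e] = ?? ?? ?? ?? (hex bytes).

  after D0: wrote 3B at 0x09 = d934f7
  after D1: wrote 7B at 0x14 = b07c859bd42dc8
  after D2: wrote 4B at 0x1b = 34f7937d
query mem[0x03]=0x7c, mem[0x1c]=0xf7, mem[0x18]=0xd4, mem[0x1e]=0x7d

MEM[0x03,0x1c,0x18,0x1e] = 7c f7 d4 7d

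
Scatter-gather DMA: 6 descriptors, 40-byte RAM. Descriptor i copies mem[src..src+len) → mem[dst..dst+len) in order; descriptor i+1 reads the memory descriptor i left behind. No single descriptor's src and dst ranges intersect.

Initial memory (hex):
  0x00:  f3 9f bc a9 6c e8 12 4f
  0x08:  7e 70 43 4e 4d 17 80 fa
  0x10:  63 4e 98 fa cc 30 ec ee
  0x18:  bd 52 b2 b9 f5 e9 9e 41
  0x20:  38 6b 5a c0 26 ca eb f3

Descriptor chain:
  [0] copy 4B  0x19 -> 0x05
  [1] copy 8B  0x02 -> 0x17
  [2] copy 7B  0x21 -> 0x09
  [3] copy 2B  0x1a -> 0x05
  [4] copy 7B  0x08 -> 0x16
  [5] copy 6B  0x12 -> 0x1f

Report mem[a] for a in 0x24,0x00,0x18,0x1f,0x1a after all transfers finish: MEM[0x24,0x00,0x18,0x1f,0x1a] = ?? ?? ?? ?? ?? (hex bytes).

MEM[0x24,0x00,0x18,0x1f,0x1a] = 6b f3 5a 98 26

D0: mem[0x05..0x08] <- [52 b2 b9 f5]
D1: mem[0x17..0x1e] <- [bc a9 6c 52 b2 b9 f5 70]
D2: mem[0x09..0x0f] <- [6b 5a c0 26 ca eb f3]
D3: mem[0x05..0x06] <- [52 b2]
D4: mem[0x16..0x1c] <- [f5 6b 5a c0 26 ca eb]
D5: mem[0x1f..0x24] <- [98 fa cc 30 f5 6b]
query mem[0x24]=0x6b, mem[0x00]=0xf3, mem[0x18]=0x5a, mem[0x1f]=0x98, mem[0x1a]=0x26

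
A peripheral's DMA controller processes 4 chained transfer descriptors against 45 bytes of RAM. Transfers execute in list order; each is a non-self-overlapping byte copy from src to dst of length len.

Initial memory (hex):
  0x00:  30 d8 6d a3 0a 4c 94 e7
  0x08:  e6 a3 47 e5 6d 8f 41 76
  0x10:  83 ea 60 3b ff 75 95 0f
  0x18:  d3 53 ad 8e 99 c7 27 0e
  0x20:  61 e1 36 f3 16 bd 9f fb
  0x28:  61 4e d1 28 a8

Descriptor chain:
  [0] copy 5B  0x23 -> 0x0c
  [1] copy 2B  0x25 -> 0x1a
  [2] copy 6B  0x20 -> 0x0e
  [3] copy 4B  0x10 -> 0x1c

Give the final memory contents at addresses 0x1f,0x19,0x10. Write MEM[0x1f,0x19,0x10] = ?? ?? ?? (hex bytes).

MEM[0x1f,0x19,0x10] = bd 53 36

[0] 0x23->0x0c len=5 : f3 16 bd 9f fb
[1] 0x25->0x1a len=2 : bd 9f
[2] 0x20->0x0e len=6 : 61 e1 36 f3 16 bd
[3] 0x10->0x1c len=4 : 36 f3 16 bd
query mem[0x1f]=0xbd, mem[0x19]=0x53, mem[0x10]=0x36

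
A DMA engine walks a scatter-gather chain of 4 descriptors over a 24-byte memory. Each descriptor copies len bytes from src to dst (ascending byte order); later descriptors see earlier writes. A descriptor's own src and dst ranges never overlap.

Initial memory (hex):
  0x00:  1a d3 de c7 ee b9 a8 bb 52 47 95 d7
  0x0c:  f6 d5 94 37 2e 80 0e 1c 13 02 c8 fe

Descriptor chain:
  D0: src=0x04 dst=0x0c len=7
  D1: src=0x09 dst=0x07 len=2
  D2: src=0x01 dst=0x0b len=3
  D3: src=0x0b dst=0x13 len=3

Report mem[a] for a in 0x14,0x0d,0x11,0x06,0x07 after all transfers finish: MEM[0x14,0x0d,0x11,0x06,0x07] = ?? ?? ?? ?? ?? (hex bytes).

MEM[0x14,0x0d,0x11,0x06,0x07] = de c7 47 a8 47

#0 dst[0x0c+7] := {0xee,0xb9,0xa8,0xbb,0x52,0x47,0x95}
#1 dst[0x07+2] := {0x47,0x95}
#2 dst[0x0b+3] := {0xd3,0xde,0xc7}
#3 dst[0x13+3] := {0xd3,0xde,0xc7}
query mem[0x14]=0xde, mem[0x0d]=0xc7, mem[0x11]=0x47, mem[0x06]=0xa8, mem[0x07]=0x47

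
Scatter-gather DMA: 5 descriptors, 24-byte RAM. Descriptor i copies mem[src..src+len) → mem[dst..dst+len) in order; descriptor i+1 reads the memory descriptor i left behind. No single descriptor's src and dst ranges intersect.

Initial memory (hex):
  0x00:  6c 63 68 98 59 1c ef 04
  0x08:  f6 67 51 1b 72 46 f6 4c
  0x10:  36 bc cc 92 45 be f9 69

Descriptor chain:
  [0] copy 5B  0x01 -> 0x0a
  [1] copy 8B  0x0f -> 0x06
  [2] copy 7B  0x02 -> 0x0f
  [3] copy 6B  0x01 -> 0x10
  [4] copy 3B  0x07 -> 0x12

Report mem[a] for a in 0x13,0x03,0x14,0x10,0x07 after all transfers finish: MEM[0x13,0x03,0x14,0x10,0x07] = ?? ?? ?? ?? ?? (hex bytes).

[0] 0x01->0x0a len=5 : 63 68 98 59 1c
[1] 0x0f->0x06 len=8 : 4c 36 bc cc 92 45 be f9
[2] 0x02->0x0f len=7 : 68 98 59 1c 4c 36 bc
[3] 0x01->0x10 len=6 : 63 68 98 59 1c 4c
[4] 0x07->0x12 len=3 : 36 bc cc
query mem[0x13]=0xbc, mem[0x03]=0x98, mem[0x14]=0xcc, mem[0x10]=0x63, mem[0x07]=0x36

MEM[0x13,0x03,0x14,0x10,0x07] = bc 98 cc 63 36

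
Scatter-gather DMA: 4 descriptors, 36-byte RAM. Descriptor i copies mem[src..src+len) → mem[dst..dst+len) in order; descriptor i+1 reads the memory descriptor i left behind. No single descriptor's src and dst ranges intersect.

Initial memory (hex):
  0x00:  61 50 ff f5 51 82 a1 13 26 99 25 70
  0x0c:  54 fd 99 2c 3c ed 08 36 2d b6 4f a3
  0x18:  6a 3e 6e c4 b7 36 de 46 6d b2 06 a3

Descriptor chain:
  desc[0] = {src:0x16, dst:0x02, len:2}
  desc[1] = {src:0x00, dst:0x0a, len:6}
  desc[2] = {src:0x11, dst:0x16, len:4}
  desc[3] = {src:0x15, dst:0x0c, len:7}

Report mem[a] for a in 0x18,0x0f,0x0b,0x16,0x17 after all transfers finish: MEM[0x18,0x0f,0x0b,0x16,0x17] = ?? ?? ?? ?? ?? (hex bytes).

  after D0: wrote 2B at 0x02 = 4fa3
  after D1: wrote 6B at 0x0a = 61504fa35182
  after D2: wrote 4B at 0x16 = ed08362d
  after D3: wrote 7B at 0x0c = b6ed08362d6ec4
query mem[0x18]=0x36, mem[0x0f]=0x36, mem[0x0b]=0x50, mem[0x16]=0xed, mem[0x17]=0x08

MEM[0x18,0x0f,0x0b,0x16,0x17] = 36 36 50 ed 08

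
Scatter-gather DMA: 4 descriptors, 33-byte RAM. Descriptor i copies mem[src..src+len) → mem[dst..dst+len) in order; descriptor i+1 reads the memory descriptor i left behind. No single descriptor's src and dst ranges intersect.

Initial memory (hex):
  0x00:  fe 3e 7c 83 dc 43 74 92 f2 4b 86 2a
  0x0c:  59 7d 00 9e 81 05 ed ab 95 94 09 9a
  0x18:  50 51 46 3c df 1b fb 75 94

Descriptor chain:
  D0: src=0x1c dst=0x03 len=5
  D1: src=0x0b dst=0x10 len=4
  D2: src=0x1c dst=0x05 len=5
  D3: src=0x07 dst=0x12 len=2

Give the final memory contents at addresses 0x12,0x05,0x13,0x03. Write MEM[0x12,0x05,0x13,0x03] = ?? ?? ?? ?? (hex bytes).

MEM[0x12,0x05,0x13,0x03] = fb df 75 df

D0: mem[0x03..0x07] <- [df 1b fb 75 94]
D1: mem[0x10..0x13] <- [2a 59 7d 00]
D2: mem[0x05..0x09] <- [df 1b fb 75 94]
D3: mem[0x12..0x13] <- [fb 75]
query mem[0x12]=0xfb, mem[0x05]=0xdf, mem[0x13]=0x75, mem[0x03]=0xdf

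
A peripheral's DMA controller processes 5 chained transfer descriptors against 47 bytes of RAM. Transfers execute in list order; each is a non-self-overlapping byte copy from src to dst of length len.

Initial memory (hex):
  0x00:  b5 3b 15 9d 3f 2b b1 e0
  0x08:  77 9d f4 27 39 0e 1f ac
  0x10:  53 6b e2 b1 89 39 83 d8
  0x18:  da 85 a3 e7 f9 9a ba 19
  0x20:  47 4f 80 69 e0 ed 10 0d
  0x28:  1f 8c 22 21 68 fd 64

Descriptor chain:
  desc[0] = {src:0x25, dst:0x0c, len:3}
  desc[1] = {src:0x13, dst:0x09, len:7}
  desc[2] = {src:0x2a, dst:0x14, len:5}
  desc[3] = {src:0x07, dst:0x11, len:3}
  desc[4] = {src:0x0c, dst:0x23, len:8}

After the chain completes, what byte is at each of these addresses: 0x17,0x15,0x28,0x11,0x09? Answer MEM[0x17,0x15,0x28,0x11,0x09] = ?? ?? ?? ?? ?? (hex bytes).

D0: mem[0x0c..0x0e] <- [ed 10 0d]
D1: mem[0x09..0x0f] <- [b1 89 39 83 d8 da 85]
D2: mem[0x14..0x18] <- [22 21 68 fd 64]
D3: mem[0x11..0x13] <- [e0 77 b1]
D4: mem[0x23..0x2a] <- [83 d8 da 85 53 e0 77 b1]
query mem[0x17]=0xfd, mem[0x15]=0x21, mem[0x28]=0xe0, mem[0x11]=0xe0, mem[0x09]=0xb1

MEM[0x17,0x15,0x28,0x11,0x09] = fd 21 e0 e0 b1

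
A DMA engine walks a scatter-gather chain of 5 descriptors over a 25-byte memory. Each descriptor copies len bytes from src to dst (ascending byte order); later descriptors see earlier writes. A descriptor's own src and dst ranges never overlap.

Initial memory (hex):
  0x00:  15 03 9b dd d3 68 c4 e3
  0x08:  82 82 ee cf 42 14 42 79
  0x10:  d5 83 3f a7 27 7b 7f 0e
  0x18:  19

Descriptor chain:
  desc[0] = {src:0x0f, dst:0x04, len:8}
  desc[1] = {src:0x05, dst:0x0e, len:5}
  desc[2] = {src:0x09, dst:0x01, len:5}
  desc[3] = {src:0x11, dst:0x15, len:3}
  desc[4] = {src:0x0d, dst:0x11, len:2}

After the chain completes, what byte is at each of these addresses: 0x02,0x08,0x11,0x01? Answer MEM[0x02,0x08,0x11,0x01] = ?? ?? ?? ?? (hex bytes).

D0: mem[0x04..0x0b] <- [79 d5 83 3f a7 27 7b 7f]
D1: mem[0x0e..0x12] <- [d5 83 3f a7 27]
D2: mem[0x01..0x05] <- [27 7b 7f 42 14]
D3: mem[0x15..0x17] <- [a7 27 a7]
D4: mem[0x11..0x12] <- [14 d5]
query mem[0x02]=0x7b, mem[0x08]=0xa7, mem[0x11]=0x14, mem[0x01]=0x27

MEM[0x02,0x08,0x11,0x01] = 7b a7 14 27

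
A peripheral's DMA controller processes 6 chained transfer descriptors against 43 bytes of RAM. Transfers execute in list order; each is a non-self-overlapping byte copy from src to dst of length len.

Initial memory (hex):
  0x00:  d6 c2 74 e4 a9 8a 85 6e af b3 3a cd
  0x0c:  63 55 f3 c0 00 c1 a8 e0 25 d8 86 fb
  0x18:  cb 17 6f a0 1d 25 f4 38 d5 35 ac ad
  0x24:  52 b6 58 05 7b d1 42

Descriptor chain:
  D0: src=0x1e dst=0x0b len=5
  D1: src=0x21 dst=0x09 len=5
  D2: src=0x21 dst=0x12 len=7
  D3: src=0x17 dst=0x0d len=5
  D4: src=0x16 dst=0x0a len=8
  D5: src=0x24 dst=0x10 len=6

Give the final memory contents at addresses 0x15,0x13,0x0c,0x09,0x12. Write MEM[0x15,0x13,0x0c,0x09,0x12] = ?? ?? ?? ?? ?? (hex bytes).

MEM[0x15,0x13,0x0c,0x09,0x12] = d1 05 05 35 58

D0: mem[0x0b..0x0f] <- [f4 38 d5 35 ac]
D1: mem[0x09..0x0d] <- [35 ac ad 52 b6]
D2: mem[0x12..0x18] <- [35 ac ad 52 b6 58 05]
D3: mem[0x0d..0x11] <- [58 05 17 6f a0]
D4: mem[0x0a..0x11] <- [b6 58 05 17 6f a0 1d 25]
D5: mem[0x10..0x15] <- [52 b6 58 05 7b d1]
query mem[0x15]=0xd1, mem[0x13]=0x05, mem[0x0c]=0x05, mem[0x09]=0x35, mem[0x12]=0x58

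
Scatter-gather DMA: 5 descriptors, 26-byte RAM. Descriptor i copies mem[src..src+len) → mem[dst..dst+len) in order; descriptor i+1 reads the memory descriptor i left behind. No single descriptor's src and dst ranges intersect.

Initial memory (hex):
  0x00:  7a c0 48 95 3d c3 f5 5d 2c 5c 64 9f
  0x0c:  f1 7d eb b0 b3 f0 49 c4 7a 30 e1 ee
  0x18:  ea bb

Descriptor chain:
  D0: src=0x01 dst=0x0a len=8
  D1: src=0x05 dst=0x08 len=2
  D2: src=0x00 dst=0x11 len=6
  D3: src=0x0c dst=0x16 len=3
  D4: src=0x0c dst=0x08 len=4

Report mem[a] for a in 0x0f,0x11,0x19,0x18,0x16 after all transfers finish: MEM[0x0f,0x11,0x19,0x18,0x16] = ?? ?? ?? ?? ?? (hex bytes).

  after D0: wrote 8B at 0x0a = c048953dc3f55d2c
  after D1: wrote 2B at 0x08 = c3f5
  after D2: wrote 6B at 0x11 = 7ac048953dc3
  after D3: wrote 3B at 0x16 = 953dc3
  after D4: wrote 4B at 0x08 = 953dc3f5
query mem[0x0f]=0xf5, mem[0x11]=0x7a, mem[0x19]=0xbb, mem[0x18]=0xc3, mem[0x16]=0x95

MEM[0x0f,0x11,0x19,0x18,0x16] = f5 7a bb c3 95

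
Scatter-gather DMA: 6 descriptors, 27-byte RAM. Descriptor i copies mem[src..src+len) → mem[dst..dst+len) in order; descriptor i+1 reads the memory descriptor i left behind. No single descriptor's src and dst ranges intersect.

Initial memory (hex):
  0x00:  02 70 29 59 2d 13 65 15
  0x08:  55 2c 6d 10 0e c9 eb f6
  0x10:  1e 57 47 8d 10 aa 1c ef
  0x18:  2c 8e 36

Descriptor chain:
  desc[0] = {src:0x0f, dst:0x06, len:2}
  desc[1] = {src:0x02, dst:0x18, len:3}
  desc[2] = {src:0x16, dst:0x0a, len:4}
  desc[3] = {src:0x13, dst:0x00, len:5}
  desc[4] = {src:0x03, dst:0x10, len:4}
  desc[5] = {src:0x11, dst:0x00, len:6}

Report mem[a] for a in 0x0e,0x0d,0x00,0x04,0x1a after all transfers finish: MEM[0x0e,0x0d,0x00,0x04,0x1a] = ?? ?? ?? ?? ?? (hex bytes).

D0: mem[0x06..0x07] <- [f6 1e]
D1: mem[0x18..0x1a] <- [29 59 2d]
D2: mem[0x0a..0x0d] <- [1c ef 29 59]
D3: mem[0x00..0x04] <- [8d 10 aa 1c ef]
D4: mem[0x10..0x13] <- [1c ef 13 f6]
D5: mem[0x00..0x05] <- [ef 13 f6 10 aa 1c]
query mem[0x0e]=0xeb, mem[0x0d]=0x59, mem[0x00]=0xef, mem[0x04]=0xaa, mem[0x1a]=0x2d

MEM[0x0e,0x0d,0x00,0x04,0x1a] = eb 59 ef aa 2d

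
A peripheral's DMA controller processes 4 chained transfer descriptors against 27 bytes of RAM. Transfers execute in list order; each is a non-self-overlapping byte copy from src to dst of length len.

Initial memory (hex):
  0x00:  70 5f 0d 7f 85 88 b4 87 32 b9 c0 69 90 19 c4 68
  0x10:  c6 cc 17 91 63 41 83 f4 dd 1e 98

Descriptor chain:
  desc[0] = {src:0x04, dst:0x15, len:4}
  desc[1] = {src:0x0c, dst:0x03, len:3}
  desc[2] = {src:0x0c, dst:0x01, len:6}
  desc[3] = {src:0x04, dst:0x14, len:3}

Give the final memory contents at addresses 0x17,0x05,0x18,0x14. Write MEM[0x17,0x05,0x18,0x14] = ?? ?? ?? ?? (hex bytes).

#0 dst[0x15+4] := {0x85,0x88,0xb4,0x87}
#1 dst[0x03+3] := {0x90,0x19,0xc4}
#2 dst[0x01+6] := {0x90,0x19,0xc4,0x68,0xc6,0xcc}
#3 dst[0x14+3] := {0x68,0xc6,0xcc}
query mem[0x17]=0xb4, mem[0x05]=0xc6, mem[0x18]=0x87, mem[0x14]=0x68

MEM[0x17,0x05,0x18,0x14] = b4 c6 87 68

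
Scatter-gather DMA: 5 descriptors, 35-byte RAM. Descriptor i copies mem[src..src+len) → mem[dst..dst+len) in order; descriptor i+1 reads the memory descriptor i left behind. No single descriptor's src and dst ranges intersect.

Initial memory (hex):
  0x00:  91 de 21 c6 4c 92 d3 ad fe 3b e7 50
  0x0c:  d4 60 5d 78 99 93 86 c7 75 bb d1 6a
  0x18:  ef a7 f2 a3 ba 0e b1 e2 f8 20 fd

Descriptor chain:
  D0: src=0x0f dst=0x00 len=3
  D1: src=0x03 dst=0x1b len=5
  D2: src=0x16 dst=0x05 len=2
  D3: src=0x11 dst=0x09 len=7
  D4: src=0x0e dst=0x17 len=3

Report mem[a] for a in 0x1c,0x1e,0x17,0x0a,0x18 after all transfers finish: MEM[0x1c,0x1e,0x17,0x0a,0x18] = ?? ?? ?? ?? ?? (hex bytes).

MEM[0x1c,0x1e,0x17,0x0a,0x18] = 4c d3 d1 86 6a

#0 dst[0x00+3] := {0x78,0x99,0x93}
#1 dst[0x1b+5] := {0xc6,0x4c,0x92,0xd3,0xad}
#2 dst[0x05+2] := {0xd1,0x6a}
#3 dst[0x09+7] := {0x93,0x86,0xc7,0x75,0xbb,0xd1,0x6a}
#4 dst[0x17+3] := {0xd1,0x6a,0x99}
query mem[0x1c]=0x4c, mem[0x1e]=0xd3, mem[0x17]=0xd1, mem[0x0a]=0x86, mem[0x18]=0x6a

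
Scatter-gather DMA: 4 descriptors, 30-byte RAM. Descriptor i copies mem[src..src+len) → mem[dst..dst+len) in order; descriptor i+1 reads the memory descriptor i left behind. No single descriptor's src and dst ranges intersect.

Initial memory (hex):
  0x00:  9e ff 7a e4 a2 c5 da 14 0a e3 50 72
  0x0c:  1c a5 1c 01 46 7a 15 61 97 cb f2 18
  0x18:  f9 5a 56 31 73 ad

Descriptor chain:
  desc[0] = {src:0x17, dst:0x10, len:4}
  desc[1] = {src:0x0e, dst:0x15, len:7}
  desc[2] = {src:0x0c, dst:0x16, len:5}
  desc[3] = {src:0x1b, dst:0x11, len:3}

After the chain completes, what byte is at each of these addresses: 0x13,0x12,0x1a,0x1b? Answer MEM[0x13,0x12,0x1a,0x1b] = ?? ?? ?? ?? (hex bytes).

MEM[0x13,0x12,0x1a,0x1b] = ad 73 18 97

[0] 0x17->0x10 len=4 : 18 f9 5a 56
[1] 0x0e->0x15 len=7 : 1c 01 18 f9 5a 56 97
[2] 0x0c->0x16 len=5 : 1c a5 1c 01 18
[3] 0x1b->0x11 len=3 : 97 73 ad
query mem[0x13]=0xad, mem[0x12]=0x73, mem[0x1a]=0x18, mem[0x1b]=0x97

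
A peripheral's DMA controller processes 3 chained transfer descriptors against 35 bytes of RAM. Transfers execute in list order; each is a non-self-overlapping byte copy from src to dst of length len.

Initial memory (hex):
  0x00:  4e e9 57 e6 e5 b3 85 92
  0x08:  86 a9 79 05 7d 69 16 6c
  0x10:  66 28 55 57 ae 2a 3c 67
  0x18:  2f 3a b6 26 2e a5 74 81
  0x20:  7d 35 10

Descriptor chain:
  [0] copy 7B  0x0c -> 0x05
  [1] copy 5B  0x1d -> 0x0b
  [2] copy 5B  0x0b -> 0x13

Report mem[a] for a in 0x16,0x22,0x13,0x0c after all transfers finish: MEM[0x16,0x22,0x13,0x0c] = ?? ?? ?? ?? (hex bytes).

MEM[0x16,0x22,0x13,0x0c] = 7d 10 a5 74

  after D0: wrote 7B at 0x05 = 7d69166c662855
  after D1: wrote 5B at 0x0b = a574817d35
  after D2: wrote 5B at 0x13 = a574817d35
query mem[0x16]=0x7d, mem[0x22]=0x10, mem[0x13]=0xa5, mem[0x0c]=0x74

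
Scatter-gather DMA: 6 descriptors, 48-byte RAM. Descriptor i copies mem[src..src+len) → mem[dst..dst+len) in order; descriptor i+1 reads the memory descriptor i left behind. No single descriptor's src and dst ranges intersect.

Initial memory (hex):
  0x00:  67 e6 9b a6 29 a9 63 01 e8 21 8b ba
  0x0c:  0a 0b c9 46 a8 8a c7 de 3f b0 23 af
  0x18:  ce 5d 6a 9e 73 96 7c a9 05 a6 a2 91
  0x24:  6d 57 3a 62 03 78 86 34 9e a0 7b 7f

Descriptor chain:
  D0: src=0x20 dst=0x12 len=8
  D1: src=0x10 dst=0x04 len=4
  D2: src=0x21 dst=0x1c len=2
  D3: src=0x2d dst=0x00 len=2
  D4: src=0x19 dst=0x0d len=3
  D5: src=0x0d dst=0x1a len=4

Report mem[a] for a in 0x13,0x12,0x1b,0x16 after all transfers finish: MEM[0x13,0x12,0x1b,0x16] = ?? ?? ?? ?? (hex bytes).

#0 dst[0x12+8] := {0x05,0xa6,0xa2,0x91,0x6d,0x57,0x3a,0x62}
#1 dst[0x04+4] := {0xa8,0x8a,0x05,0xa6}
#2 dst[0x1c+2] := {0xa6,0xa2}
#3 dst[0x00+2] := {0xa0,0x7b}
#4 dst[0x0d+3] := {0x62,0x6a,0x9e}
#5 dst[0x1a+4] := {0x62,0x6a,0x9e,0xa8}
query mem[0x13]=0xa6, mem[0x12]=0x05, mem[0x1b]=0x6a, mem[0x16]=0x6d

MEM[0x13,0x12,0x1b,0x16] = a6 05 6a 6d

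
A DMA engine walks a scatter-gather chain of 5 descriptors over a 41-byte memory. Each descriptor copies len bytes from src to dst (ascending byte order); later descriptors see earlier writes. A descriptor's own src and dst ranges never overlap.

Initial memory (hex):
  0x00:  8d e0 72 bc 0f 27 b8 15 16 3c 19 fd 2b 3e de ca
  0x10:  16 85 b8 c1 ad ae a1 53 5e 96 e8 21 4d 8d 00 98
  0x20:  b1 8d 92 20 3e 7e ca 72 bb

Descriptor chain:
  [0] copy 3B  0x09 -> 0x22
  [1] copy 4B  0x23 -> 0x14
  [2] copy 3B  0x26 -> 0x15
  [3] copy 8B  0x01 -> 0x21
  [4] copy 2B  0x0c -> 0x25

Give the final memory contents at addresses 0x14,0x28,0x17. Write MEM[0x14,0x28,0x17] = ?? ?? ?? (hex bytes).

MEM[0x14,0x28,0x17] = 19 16 bb

D0: mem[0x22..0x24] <- [3c 19 fd]
D1: mem[0x14..0x17] <- [19 fd 7e ca]
D2: mem[0x15..0x17] <- [ca 72 bb]
D3: mem[0x21..0x28] <- [e0 72 bc 0f 27 b8 15 16]
D4: mem[0x25..0x26] <- [2b 3e]
query mem[0x14]=0x19, mem[0x28]=0x16, mem[0x17]=0xbb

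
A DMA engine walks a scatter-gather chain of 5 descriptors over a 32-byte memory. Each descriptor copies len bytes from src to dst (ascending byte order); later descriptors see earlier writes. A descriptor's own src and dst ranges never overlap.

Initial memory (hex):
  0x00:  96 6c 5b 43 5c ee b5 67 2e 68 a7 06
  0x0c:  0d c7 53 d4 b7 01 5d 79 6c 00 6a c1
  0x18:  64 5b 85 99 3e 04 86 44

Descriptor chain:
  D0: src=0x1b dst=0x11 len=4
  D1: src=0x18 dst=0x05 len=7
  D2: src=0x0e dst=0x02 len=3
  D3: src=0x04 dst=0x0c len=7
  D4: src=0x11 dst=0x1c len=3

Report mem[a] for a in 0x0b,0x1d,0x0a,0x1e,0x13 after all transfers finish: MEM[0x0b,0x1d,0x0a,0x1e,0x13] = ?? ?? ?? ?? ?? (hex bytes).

[0] 0x1b->0x11 len=4 : 99 3e 04 86
[1] 0x18->0x05 len=7 : 64 5b 85 99 3e 04 86
[2] 0x0e->0x02 len=3 : 53 d4 b7
[3] 0x04->0x0c len=7 : b7 64 5b 85 99 3e 04
[4] 0x11->0x1c len=3 : 3e 04 04
query mem[0x0b]=0x86, mem[0x1d]=0x04, mem[0x0a]=0x04, mem[0x1e]=0x04, mem[0x13]=0x04

MEM[0x0b,0x1d,0x0a,0x1e,0x13] = 86 04 04 04 04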